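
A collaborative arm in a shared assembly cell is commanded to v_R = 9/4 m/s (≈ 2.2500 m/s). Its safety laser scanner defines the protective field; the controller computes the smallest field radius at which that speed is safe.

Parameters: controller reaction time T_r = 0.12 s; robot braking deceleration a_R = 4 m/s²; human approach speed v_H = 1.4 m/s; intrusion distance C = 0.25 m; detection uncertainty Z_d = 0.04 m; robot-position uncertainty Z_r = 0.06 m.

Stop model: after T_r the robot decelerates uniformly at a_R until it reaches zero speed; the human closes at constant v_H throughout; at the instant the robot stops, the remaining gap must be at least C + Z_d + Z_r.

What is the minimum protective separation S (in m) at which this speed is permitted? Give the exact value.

T_s = v_R/a_R = (9/4)/4 = 0.5625 s
robot covers v_R·T_r = 2.2500·0.1200 = 0.2700 m before braking
braking distance = 2.2500²/(2·4.0000) = 0.6328 m
human over T_r+T_s: 1.4000·(0.1200+0.5625) = 0.9555 m
C+Z_d+Z_r = 0.2500+0.0400+0.0600 = 0.3500 m
S_min ≈ 0.2700+0.6328+0.9555+0.3500  ⇒  S_min = 35333/16000 m

S_min = 35333/16000 m = 2.2083 m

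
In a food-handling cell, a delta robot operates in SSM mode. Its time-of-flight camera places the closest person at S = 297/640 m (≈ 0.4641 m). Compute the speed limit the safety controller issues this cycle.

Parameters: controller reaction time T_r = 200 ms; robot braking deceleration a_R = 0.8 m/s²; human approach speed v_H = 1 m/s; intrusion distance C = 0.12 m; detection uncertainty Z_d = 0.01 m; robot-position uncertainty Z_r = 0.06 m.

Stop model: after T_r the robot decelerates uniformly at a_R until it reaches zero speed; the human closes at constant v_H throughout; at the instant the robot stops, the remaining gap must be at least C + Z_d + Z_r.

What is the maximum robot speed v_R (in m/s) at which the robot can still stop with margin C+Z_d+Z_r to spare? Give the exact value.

v_R_max = 1/20 m/s = 0.0500 m/s

at the boundary: (5/8)·v² + (29/20)·v + (-237/3200) = 0
  disc = (29/20)² − 4·(5/8)·(-237/3200) = 14641/6400 ; √disc = 121/80
  v_R = (−(29/20) + 121/80) / (2·(5/8)) = 1/20 m/s
check:
stop time T_s = (1/20)/(4/5) = 0.0625 s
reaction-phase robot travel = 0.0500·0.2000 = 0.0100 m
robot under decel: 0.0500²/(2·0.8000) = 0.0016 m
human over T_r+T_s: 1.0000·(0.2000+0.0625) = 0.2625 m
residual clearance needed = 0.1200+0.0100+0.0600 = 0.1900 m
sum ≈ 0.0100+0.0016+0.2625+0.1900 ≈ 0.4641 m = S ✓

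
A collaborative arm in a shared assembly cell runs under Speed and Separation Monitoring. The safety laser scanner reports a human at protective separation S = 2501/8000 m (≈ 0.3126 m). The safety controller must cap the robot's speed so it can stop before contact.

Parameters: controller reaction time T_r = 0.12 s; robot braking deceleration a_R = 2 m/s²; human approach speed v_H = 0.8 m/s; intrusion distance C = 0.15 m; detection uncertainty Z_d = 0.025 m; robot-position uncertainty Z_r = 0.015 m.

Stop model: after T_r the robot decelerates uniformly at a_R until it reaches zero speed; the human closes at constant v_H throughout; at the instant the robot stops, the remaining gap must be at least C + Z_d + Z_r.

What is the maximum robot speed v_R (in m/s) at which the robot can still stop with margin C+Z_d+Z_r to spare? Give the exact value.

collect terms ⇒ (1/4)·v_R² + (13/25)·v_R + (-213/8000) = 0
  disc = (13/25)² − 4·(1/4)·(-213/8000) = 11881/40000 ; √disc = 109/200
  v_R = (−(13/25) + 109/200) / (2·(1/4)) = 1/20 m/s
check:
braking lasts T_s = (1/20)/2 = 0.0250 s
robot in T_r: 0.0500·0.1200 = 0.0060 m
braking distance = 0.0500²/(2·2.0000) = 0.0006 m
human closes 0.8000·0.1450 = 0.1160 m
residual clearance needed = 0.1500+0.0250+0.0150 = 0.1900 m
sum ≈ 0.0060+0.0006+0.1160+0.1900 ≈ 0.3126 m = S ✓

v_R_max = 1/20 m/s = 0.0500 m/s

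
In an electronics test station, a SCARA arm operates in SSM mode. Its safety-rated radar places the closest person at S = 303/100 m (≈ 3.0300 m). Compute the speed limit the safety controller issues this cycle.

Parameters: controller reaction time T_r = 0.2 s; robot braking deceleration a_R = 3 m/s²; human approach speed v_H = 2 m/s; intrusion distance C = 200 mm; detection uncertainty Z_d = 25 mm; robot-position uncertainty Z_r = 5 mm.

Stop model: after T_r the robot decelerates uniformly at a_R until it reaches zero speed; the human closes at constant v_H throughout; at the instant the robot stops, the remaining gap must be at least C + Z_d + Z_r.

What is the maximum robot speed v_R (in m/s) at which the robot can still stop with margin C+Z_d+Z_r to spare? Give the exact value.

quadratic (1/6)·v² + (13/15)·v + (-12/5) = 0
  disc = (13/15)² − 4·(1/6)·(-12/5) = 529/225 ; √disc = 23/15
  v_R = (−(13/15) + 23/15) / (2·(1/6)) = 2 m/s
check:
braking lasts T_s = 2/3 = 0.6667 s
reaction-phase robot travel = 2.0000·0.2000 = 0.4000 m
robot under decel: 2.0000²/(2·3.0000) = 0.6667 m
human over T_r+T_s: 2.0000·(0.2000+0.6667) = 1.7333 m
margins: 0.2000+0.0250+0.0050 = 0.2300 m
sum ≈ 0.4000+0.6667+1.7333+0.2300 ≈ 3.0300 m = S ✓

v_R_max = 2 m/s = 2.0000 m/s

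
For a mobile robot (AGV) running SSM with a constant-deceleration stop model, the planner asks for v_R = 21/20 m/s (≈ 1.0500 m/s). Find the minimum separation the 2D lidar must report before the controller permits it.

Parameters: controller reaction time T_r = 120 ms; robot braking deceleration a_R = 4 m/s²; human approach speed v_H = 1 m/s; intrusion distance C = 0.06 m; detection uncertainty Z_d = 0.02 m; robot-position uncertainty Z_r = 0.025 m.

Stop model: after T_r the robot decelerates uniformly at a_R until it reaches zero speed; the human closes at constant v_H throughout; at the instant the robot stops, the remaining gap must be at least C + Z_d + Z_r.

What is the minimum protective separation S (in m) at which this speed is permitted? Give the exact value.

S_min = 12021/16000 m = 0.7513 m

stop time T_s = (21/20)/4 = 0.2625 s
reaction-phase robot travel = 1.0500·0.1200 = 0.1260 m
robot under decel: 1.0500²/(2·4.0000) = 0.1378 m
person approaches 1.0000·(0.1200+0.2625) = 0.3825 m
margins: 0.0600+0.0200+0.0250 = 0.1050 m
S_min ≈ 0.1260+0.1378+0.3825+0.1050  ⇒  S_min = 12021/16000 m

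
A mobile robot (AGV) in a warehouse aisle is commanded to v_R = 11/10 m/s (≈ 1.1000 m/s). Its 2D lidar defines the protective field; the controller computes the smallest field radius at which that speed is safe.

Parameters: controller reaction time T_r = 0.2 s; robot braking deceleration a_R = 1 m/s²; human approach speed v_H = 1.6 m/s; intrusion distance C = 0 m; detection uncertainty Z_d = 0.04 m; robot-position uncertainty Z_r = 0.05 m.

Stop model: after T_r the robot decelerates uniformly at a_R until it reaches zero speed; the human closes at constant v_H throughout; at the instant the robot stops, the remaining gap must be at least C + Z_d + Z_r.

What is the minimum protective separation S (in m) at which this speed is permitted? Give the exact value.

S_min = 599/200 m = 2.9950 m

T_s = v_R/a_R = (11/10)/1 = 1.1000 s
robot covers v_R·T_r = 1.1000·0.2000 = 0.2200 m before braking
robot covers 1.1000·1.1000 − ½·1.0000·1.1000² = 0.6050 m while stopping
person approaches 1.6000·(0.2000+1.1000) = 2.0800 m
margins: 0.0000+0.0400+0.0500 = 0.0900 m
S_min ≈ 0.2200+0.6050+2.0800+0.0900  ⇒  S_min = 599/200 m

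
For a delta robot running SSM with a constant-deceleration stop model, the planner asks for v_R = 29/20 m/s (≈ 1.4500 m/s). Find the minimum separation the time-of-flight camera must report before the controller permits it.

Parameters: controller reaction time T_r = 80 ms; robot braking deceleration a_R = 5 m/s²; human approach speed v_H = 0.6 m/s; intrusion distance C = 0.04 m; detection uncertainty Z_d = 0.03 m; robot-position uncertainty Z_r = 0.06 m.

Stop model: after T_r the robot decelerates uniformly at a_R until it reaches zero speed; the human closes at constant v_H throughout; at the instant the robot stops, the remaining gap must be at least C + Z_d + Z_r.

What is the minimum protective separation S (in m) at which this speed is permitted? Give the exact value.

S_min = 2713/4000 m = 0.6783 m

braking lasts T_s = (29/20)/5 = 0.2900 s
reaction-phase robot travel = 1.4500·0.0800 = 0.1160 m
robot under decel: 1.4500²/(2·5.0000) = 0.2102 m
human over T_r+T_s: 0.6000·(0.0800+0.2900) = 0.2220 m
margins: 0.0400+0.0300+0.0600 = 0.1300 m
S_min ≈ 0.1160+0.2102+0.2220+0.1300  ⇒  S_min = 2713/4000 m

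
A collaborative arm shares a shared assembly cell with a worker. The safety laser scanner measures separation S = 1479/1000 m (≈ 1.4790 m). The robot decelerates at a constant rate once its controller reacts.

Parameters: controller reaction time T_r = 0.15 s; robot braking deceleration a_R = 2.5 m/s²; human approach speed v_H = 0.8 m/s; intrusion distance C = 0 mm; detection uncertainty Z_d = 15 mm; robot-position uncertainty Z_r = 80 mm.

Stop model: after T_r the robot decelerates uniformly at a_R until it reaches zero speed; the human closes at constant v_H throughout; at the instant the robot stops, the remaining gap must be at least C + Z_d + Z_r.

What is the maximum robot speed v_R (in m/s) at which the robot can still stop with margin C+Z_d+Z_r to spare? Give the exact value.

quadratic (1/5)·v² + (47/100)·v + (-158/125) = 0
  disc = (47/100)² − 4·(1/5)·(-158/125) = 12321/10000 ; √disc = 111/100
  v_R = (−(47/100) + 111/100) / (2·(1/5)) = 8/5 m/s
check:
T_s = v_R/a_R = (8/5)/(5/2) = 0.6400 s
reaction-phase robot travel = 1.6000·0.1500 = 0.2400 m
robot covers 1.6000·0.6400 − ½·2.5000·0.6400² = 0.5120 m while stopping
human closes 0.8000·0.7900 = 0.6320 m
residual clearance needed = 0.0000+0.0150+0.0800 = 0.0950 m
sum ≈ 0.2400+0.5120+0.6320+0.0950 ≈ 1.4790 m = S ✓

v_R_max = 8/5 m/s = 1.6000 m/s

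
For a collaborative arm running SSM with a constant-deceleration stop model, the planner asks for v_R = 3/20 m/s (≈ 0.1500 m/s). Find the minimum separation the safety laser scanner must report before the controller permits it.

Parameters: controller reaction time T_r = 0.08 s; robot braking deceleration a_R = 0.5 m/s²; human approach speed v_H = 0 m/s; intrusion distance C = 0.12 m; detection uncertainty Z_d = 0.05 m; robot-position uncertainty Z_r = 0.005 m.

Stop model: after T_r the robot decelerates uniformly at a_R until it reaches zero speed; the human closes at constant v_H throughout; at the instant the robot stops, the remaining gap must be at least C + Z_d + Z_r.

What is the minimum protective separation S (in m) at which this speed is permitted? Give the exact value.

S_min = 419/2000 m = 0.2095 m

stop time T_s = (3/20)/(1/2) = 0.3000 s
robot in T_r: 0.1500·0.0800 = 0.0120 m
braking distance = 0.1500²/(2·0.5000) = 0.0225 m
person approaches 0.0000·(0.0800+0.3000) = 0.0000 m
C+Z_d+Z_r = 0.1200+0.0500+0.0050 = 0.1750 m
S_min ≈ 0.0120+0.0225+0.0000+0.1750  ⇒  S_min = 419/2000 m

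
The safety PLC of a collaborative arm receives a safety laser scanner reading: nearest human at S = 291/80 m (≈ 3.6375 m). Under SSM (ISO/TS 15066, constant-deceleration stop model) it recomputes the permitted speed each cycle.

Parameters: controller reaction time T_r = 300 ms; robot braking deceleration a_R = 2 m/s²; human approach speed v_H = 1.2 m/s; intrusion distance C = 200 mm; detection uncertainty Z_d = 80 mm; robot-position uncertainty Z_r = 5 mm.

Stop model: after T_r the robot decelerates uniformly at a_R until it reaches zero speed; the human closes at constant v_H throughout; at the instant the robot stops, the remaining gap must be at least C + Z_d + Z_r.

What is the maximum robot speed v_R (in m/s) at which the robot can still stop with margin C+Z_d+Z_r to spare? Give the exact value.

collect terms ⇒ (1/4)·v_R² + (9/10)·v_R + (-1197/400) = 0
  disc = (9/10)² − 4·(1/4)·(-1197/400) = 1521/400 ; √disc = 39/20
  v_R = (−(9/10) + 39/20) / (2·(1/4)) = 21/10 m/s
check:
braking lasts T_s = (21/10)/2 = 1.0500 s
reaction-phase robot travel = 2.1000·0.3000 = 0.6300 m
braking distance = 2.1000²/(2·2.0000) = 1.1025 m
human over T_r+T_s: 1.2000·(0.3000+1.0500) = 1.6200 m
residual clearance needed = 0.2000+0.0800+0.0050 = 0.2850 m
sum ≈ 0.6300+1.1025+1.6200+0.2850 ≈ 3.6375 m = S ✓

v_R_max = 21/10 m/s = 2.1000 m/s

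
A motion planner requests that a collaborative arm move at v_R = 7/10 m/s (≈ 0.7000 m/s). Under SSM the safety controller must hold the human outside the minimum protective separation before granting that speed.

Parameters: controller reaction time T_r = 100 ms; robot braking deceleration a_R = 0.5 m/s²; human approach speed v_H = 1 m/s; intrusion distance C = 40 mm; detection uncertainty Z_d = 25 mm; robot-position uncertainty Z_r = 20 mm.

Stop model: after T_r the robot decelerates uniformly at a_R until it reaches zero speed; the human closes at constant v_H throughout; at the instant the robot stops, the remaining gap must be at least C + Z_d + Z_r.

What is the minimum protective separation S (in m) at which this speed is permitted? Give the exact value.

T_s = v_R/a_R = (7/10)/(1/2) = 1.4000 s
robot in T_r: 0.7000·0.1000 = 0.0700 m
robot covers 0.7000·1.4000 − ½·0.5000·1.4000² = 0.4900 m while stopping
human over T_r+T_s: 1.0000·(0.1000+1.4000) = 1.5000 m
residual clearance needed = 0.0400+0.0250+0.0200 = 0.0850 m
S_min ≈ 0.0700+0.4900+1.5000+0.0850  ⇒  S_min = 429/200 m

S_min = 429/200 m = 2.1450 m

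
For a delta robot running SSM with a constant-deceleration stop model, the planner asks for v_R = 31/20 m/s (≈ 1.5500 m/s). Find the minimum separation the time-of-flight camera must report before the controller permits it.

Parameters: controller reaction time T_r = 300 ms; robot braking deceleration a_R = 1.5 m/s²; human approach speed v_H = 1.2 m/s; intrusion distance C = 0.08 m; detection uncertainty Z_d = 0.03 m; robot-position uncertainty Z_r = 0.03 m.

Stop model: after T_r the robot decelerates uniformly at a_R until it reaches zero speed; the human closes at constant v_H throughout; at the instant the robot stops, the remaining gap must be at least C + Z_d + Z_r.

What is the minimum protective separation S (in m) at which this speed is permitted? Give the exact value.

S_min = 3607/1200 m = 3.0058 m

braking lasts T_s = (31/20)/(3/2) = 1.0333 s
robot covers v_R·T_r = 1.5500·0.3000 = 0.4650 m before braking
robot covers 1.5500·1.0333 − ½·1.5000·1.0333² = 0.8008 m while stopping
human closes 1.2000·1.3333 = 1.6000 m
margins: 0.0800+0.0300+0.0300 = 0.1400 m
S_min ≈ 0.4650+0.8008+1.6000+0.1400  ⇒  S_min = 3607/1200 m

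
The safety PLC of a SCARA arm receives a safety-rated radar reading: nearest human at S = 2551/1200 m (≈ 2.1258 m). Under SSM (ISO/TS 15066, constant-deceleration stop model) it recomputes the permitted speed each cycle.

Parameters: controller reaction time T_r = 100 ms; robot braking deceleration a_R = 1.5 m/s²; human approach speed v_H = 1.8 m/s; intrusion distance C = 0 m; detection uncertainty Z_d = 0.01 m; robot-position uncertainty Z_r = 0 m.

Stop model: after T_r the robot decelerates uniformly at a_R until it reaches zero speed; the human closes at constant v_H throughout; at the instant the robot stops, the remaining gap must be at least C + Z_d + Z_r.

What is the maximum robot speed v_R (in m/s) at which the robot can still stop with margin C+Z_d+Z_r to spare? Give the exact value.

collect terms ⇒ (1/3)·v_R² + (13/10)·v_R + (-2323/1200) = 0
  disc = (13/10)² − 4·(1/3)·(-2323/1200) = 961/225 ; √disc = 31/15
  v_R = (−(13/10) + 31/15) / (2·(1/3)) = 23/20 m/s
check:
stop time T_s = (23/20)/(3/2) = 0.7667 s
robot in T_r: 1.1500·0.1000 = 0.1150 m
robot covers 1.1500·0.7667 − ½·1.5000·0.7667² = 0.4408 m while stopping
human closes 1.8000·0.8667 = 1.5600 m
C+Z_d+Z_r = 0.0000+0.0100+0.0000 = 0.0100 m
sum ≈ 0.1150+0.4408+1.5600+0.0100 ≈ 2.1258 m = S ✓

v_R_max = 23/20 m/s = 1.1500 m/s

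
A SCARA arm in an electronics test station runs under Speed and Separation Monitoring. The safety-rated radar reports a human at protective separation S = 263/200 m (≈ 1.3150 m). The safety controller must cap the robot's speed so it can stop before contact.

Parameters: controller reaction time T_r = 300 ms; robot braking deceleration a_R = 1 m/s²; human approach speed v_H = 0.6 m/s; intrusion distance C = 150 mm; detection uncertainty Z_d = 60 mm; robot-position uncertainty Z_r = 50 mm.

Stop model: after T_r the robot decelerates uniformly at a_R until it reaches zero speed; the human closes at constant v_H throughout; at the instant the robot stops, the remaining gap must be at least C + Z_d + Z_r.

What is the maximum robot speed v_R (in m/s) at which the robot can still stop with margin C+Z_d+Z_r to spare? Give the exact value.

quadratic (1/2)·v² + (9/10)·v + (-7/8) = 0
  disc = (9/10)² − 4·(1/2)·(-7/8) = 64/25 ; √disc = 8/5
  v_R = (−(9/10) + 8/5) / (2·(1/2)) = 7/10 m/s
check:
braking lasts T_s = (7/10)/1 = 0.7000 s
robot in T_r: 0.7000·0.3000 = 0.2100 m
robot under decel: 0.7000²/(2·1.0000) = 0.2450 m
person approaches 0.6000·(0.3000+0.7000) = 0.6000 m
margins: 0.1500+0.0600+0.0500 = 0.2600 m
sum ≈ 0.2100+0.2450+0.6000+0.2600 ≈ 1.3150 m = S ✓

v_R_max = 7/10 m/s = 0.7000 m/s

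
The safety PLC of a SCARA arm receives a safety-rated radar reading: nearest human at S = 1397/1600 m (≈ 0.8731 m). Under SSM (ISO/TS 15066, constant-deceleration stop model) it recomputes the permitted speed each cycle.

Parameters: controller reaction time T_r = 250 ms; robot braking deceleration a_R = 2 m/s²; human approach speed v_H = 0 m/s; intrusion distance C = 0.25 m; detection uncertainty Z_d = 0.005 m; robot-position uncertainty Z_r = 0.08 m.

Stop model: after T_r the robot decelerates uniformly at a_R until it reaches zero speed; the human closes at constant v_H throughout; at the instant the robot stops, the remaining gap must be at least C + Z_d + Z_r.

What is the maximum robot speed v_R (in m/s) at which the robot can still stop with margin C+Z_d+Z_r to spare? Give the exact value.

v_R_max = 21/20 m/s = 1.0500 m/s

at the boundary: (1/4)·v² + (1/4)·v + (-861/1600) = 0
  disc = (1/4)² − 4·(1/4)·(-861/1600) = 961/1600 ; √disc = 31/40
  v_R = (−(1/4) + 31/40) / (2·(1/4)) = 21/20 m/s
check:
T_s = v_R/a_R = (21/20)/2 = 0.5250 s
robot in T_r: 1.0500·0.2500 = 0.2625 m
robot under decel: 1.0500²/(2·2.0000) = 0.2756 m
human over T_r+T_s: 0.0000·(0.2500+0.5250) = 0.0000 m
residual clearance needed = 0.2500+0.0050+0.0800 = 0.3350 m
sum ≈ 0.2625+0.2756+0.0000+0.3350 ≈ 0.8731 m = S ✓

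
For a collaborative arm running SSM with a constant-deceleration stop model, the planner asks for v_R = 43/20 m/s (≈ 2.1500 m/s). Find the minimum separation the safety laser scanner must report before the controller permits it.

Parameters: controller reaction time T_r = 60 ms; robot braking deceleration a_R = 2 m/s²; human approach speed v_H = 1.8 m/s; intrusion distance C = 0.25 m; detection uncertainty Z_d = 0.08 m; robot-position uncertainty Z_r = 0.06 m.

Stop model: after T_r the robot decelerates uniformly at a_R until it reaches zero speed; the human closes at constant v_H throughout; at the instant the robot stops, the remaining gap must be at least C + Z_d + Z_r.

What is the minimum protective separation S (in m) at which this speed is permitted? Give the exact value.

S_min = 29741/8000 m = 3.7176 m

braking lasts T_s = (43/20)/2 = 1.0750 s
reaction-phase robot travel = 2.1500·0.0600 = 0.1290 m
robot covers 2.1500·1.0750 − ½·2.0000·1.0750² = 1.1556 m while stopping
person approaches 1.8000·(0.0600+1.0750) = 2.0430 m
residual clearance needed = 0.2500+0.0800+0.0600 = 0.3900 m
S_min ≈ 0.1290+1.1556+2.0430+0.3900  ⇒  S_min = 29741/8000 m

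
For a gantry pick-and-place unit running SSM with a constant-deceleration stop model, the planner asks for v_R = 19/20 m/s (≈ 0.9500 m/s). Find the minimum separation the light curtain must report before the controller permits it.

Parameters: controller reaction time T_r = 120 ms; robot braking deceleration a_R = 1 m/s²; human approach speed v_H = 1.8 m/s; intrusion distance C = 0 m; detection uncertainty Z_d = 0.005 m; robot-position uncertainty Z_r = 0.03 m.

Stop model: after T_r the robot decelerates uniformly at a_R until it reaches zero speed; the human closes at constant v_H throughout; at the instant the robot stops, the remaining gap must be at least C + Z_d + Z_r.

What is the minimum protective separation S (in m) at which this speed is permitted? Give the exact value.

braking lasts T_s = (19/20)/1 = 0.9500 s
reaction-phase robot travel = 0.9500·0.1200 = 0.1140 m
robot covers 0.9500·0.9500 − ½·1.0000·0.9500² = 0.4512 m while stopping
person approaches 1.8000·(0.1200+0.9500) = 1.9260 m
margins: 0.0000+0.0050+0.0300 = 0.0350 m
S_min ≈ 0.1140+0.4512+1.9260+0.0350  ⇒  S_min = 2021/800 m

S_min = 2021/800 m = 2.5263 m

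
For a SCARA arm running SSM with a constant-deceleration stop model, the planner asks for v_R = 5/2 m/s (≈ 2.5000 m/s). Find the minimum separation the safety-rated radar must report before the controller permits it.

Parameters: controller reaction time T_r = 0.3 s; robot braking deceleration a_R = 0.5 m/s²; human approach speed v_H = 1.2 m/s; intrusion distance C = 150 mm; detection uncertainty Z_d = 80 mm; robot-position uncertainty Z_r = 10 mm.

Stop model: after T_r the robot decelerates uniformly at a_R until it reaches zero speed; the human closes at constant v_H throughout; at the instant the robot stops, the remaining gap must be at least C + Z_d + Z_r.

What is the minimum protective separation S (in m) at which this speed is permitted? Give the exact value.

S_min = 68/5 m = 13.6000 m

T_s = v_R/a_R = (5/2)/(1/2) = 5.0000 s
robot covers v_R·T_r = 2.5000·0.3000 = 0.7500 m before braking
robot covers 2.5000·5.0000 − ½·0.5000·5.0000² = 6.2500 m while stopping
human closes 1.2000·5.3000 = 6.3600 m
C+Z_d+Z_r = 0.1500+0.0800+0.0100 = 0.2400 m
S_min ≈ 0.7500+6.2500+6.3600+0.2400  ⇒  S_min = 68/5 m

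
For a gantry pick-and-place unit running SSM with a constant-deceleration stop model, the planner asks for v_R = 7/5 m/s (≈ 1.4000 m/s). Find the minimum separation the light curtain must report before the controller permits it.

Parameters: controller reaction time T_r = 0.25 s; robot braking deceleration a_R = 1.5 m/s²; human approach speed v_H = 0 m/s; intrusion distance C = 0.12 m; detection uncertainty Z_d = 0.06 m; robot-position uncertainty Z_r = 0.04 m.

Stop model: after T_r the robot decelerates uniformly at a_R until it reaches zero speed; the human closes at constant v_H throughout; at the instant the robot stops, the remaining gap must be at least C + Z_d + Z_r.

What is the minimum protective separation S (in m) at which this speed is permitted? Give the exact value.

braking lasts T_s = (7/5)/(3/2) = 0.9333 s
reaction-phase robot travel = 1.4000·0.2500 = 0.3500 m
braking distance = 1.4000²/(2·1.5000) = 0.6533 m
human over T_r+T_s: 0.0000·(0.2500+0.9333) = 0.0000 m
margins: 0.1200+0.0600+0.0400 = 0.2200 m
S_min ≈ 0.3500+0.6533+0.0000+0.2200  ⇒  S_min = 367/300 m

S_min = 367/300 m = 1.2233 m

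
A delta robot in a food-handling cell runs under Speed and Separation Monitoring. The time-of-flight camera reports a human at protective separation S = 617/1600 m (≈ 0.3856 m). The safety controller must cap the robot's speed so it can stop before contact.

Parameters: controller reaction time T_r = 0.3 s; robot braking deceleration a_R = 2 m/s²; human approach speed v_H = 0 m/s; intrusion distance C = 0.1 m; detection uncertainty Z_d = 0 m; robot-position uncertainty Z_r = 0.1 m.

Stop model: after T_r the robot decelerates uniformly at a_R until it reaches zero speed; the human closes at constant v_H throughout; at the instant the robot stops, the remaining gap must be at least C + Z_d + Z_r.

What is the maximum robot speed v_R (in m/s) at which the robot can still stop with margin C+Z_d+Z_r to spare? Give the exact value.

v_R_max = 9/20 m/s = 0.4500 m/s

quadratic (1/4)·v² + (3/10)·v + (-297/1600) = 0
  disc = (3/10)² − 4·(1/4)·(-297/1600) = 441/1600 ; √disc = 21/40
  v_R = (−(3/10) + 21/40) / (2·(1/4)) = 9/20 m/s
check:
T_s = v_R/a_R = (9/20)/2 = 0.2250 s
robot covers v_R·T_r = 0.4500·0.3000 = 0.1350 m before braking
robot covers 0.4500·0.2250 − ½·2.0000·0.2250² = 0.0506 m while stopping
human closes 0.0000·0.5250 = 0.0000 m
margins: 0.1000+0.0000+0.1000 = 0.2000 m
sum ≈ 0.1350+0.0506+0.0000+0.2000 ≈ 0.3856 m = S ✓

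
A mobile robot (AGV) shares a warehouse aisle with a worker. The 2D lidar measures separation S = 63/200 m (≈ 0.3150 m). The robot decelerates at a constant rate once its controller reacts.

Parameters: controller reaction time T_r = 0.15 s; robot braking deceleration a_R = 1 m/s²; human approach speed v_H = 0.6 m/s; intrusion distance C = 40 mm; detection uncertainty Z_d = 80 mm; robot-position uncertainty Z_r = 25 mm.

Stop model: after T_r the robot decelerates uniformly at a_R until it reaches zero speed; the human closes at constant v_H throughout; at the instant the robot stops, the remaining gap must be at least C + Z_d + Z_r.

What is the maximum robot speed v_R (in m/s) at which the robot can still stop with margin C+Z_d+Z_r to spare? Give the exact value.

collect terms ⇒ (1/2)·v_R² + (3/4)·v_R + (-2/25) = 0
  disc = (3/4)² − 4·(1/2)·(-2/25) = 289/400 ; √disc = 17/20
  v_R = (−(3/4) + 17/20) / (2·(1/2)) = 1/10 m/s
check:
stop time T_s = (1/10)/1 = 0.1000 s
robot in T_r: 0.1000·0.1500 = 0.0150 m
robot under decel: 0.1000²/(2·1.0000) = 0.0050 m
human closes 0.6000·0.2500 = 0.1500 m
residual clearance needed = 0.0400+0.0800+0.0250 = 0.1450 m
sum ≈ 0.0150+0.0050+0.1500+0.1450 ≈ 0.3150 m = S ✓

v_R_max = 1/10 m/s = 0.1000 m/s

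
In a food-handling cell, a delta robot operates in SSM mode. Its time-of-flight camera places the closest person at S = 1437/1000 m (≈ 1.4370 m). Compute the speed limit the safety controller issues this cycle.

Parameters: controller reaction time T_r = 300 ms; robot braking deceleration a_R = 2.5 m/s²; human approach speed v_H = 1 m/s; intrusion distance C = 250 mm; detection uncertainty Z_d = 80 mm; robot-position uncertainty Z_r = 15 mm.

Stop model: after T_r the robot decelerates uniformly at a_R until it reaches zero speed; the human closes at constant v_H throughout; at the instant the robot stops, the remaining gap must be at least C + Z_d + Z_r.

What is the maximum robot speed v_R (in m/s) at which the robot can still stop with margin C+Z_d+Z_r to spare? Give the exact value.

v_R_max = 9/10 m/s = 0.9000 m/s

collect terms ⇒ (1/5)·v_R² + (7/10)·v_R + (-99/125) = 0
  disc = (7/10)² − 4·(1/5)·(-99/125) = 2809/2500 ; √disc = 53/50
  v_R = (−(7/10) + 53/50) / (2·(1/5)) = 9/10 m/s
check:
T_s = v_R/a_R = (9/10)/(5/2) = 0.3600 s
robot covers v_R·T_r = 0.9000·0.3000 = 0.2700 m before braking
robot covers 0.9000·0.3600 − ½·2.5000·0.3600² = 0.1620 m while stopping
human closes 1.0000·0.6600 = 0.6600 m
margins: 0.2500+0.0800+0.0150 = 0.3450 m
sum ≈ 0.2700+0.1620+0.6600+0.3450 ≈ 1.4370 m = S ✓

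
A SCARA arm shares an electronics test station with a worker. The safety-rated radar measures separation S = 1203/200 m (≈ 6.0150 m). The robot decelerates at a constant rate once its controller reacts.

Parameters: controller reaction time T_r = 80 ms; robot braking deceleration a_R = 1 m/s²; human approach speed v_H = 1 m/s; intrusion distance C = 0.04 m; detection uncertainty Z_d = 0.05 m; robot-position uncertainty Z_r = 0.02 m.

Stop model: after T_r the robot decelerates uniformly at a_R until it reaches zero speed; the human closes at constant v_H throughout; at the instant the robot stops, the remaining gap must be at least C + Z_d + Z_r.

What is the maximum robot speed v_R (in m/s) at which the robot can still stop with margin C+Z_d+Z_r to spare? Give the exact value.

v_R_max = 5/2 m/s = 2.5000 m/s

collect terms ⇒ (1/2)·v_R² + (27/25)·v_R + (-233/40) = 0
  disc = (27/25)² − 4·(1/2)·(-233/40) = 32041/2500 ; √disc = 179/50
  v_R = (−(27/25) + 179/50) / (2·(1/2)) = 5/2 m/s
check:
T_s = v_R/a_R = (5/2)/1 = 2.5000 s
robot in T_r: 2.5000·0.0800 = 0.2000 m
braking distance = 2.5000²/(2·1.0000) = 3.1250 m
person approaches 1.0000·(0.0800+2.5000) = 2.5800 m
residual clearance needed = 0.0400+0.0500+0.0200 = 0.1100 m
sum ≈ 0.2000+3.1250+2.5800+0.1100 ≈ 6.0150 m = S ✓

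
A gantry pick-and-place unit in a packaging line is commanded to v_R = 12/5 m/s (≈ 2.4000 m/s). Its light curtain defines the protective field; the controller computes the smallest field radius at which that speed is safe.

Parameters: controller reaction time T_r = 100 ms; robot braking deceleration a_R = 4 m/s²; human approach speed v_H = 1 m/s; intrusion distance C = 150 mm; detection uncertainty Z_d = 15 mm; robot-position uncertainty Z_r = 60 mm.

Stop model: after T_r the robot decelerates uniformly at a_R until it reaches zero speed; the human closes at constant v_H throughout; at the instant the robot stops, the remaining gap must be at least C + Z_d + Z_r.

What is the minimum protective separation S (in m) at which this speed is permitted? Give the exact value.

braking lasts T_s = (12/5)/4 = 0.6000 s
robot covers v_R·T_r = 2.4000·0.1000 = 0.2400 m before braking
robot covers 2.4000·0.6000 − ½·4.0000·0.6000² = 0.7200 m while stopping
person approaches 1.0000·(0.1000+0.6000) = 0.7000 m
margins: 0.1500+0.0150+0.0600 = 0.2250 m
S_min ≈ 0.2400+0.7200+0.7000+0.2250  ⇒  S_min = 377/200 m

S_min = 377/200 m = 1.8850 m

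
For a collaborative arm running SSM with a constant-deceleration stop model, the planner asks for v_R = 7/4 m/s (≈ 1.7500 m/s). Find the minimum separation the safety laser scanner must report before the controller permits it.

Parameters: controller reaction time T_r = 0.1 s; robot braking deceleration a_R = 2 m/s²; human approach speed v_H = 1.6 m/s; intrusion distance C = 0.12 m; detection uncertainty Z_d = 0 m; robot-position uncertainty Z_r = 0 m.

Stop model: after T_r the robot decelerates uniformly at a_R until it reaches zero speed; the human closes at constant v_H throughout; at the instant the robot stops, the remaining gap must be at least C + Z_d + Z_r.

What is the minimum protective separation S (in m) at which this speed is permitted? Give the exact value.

S_min = 4193/1600 m = 2.6206 m

stop time T_s = (7/4)/2 = 0.8750 s
robot in T_r: 1.7500·0.1000 = 0.1750 m
robot under decel: 1.7500²/(2·2.0000) = 0.7656 m
human over T_r+T_s: 1.6000·(0.1000+0.8750) = 1.5600 m
margins: 0.1200+0.0000+0.0000 = 0.1200 m
S_min ≈ 0.1750+0.7656+1.5600+0.1200  ⇒  S_min = 4193/1600 m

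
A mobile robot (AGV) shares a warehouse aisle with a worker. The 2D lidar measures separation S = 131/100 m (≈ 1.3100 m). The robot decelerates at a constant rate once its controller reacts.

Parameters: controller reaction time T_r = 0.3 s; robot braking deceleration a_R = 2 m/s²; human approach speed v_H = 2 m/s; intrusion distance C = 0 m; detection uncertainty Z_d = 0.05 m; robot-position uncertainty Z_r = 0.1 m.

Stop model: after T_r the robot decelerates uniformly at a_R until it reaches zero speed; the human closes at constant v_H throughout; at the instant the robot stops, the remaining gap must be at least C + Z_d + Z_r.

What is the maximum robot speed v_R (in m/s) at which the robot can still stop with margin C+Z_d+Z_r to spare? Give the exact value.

v_R_max = 2/5 m/s = 0.4000 m/s

at the boundary: (1/4)·v² + (13/10)·v + (-14/25) = 0
  disc = (13/10)² − 4·(1/4)·(-14/25) = 9/4 ; √disc = 3/2
  v_R = (−(13/10) + 3/2) / (2·(1/4)) = 2/5 m/s
check:
braking lasts T_s = (2/5)/2 = 0.2000 s
robot covers v_R·T_r = 0.4000·0.3000 = 0.1200 m before braking
robot under decel: 0.4000²/(2·2.0000) = 0.0400 m
human closes 2.0000·0.5000 = 1.0000 m
margins: 0.0000+0.0500+0.1000 = 0.1500 m
sum ≈ 0.1200+0.0400+1.0000+0.1500 ≈ 1.3100 m = S ✓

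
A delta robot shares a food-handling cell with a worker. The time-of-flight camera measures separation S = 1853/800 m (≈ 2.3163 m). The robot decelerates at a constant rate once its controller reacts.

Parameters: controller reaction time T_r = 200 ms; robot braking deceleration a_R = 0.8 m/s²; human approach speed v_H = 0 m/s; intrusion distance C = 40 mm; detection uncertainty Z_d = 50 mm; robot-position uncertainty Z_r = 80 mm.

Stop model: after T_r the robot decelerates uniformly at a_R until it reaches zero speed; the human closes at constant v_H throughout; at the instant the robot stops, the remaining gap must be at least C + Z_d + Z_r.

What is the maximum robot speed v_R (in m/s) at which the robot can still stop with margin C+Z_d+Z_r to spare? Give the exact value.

v_R_max = 17/10 m/s = 1.7000 m/s

collect terms ⇒ (5/8)·v_R² + (1/5)·v_R + (-1717/800) = 0
  disc = (1/5)² − 4·(5/8)·(-1717/800) = 8649/1600 ; √disc = 93/40
  v_R = (−(1/5) + 93/40) / (2·(5/8)) = 17/10 m/s
check:
stop time T_s = (17/10)/(4/5) = 2.1250 s
reaction-phase robot travel = 1.7000·0.2000 = 0.3400 m
braking distance = 1.7000²/(2·0.8000) = 1.8062 m
human over T_r+T_s: 0.0000·(0.2000+2.1250) = 0.0000 m
residual clearance needed = 0.0400+0.0500+0.0800 = 0.1700 m
sum ≈ 0.3400+1.8062+0.0000+0.1700 ≈ 2.3163 m = S ✓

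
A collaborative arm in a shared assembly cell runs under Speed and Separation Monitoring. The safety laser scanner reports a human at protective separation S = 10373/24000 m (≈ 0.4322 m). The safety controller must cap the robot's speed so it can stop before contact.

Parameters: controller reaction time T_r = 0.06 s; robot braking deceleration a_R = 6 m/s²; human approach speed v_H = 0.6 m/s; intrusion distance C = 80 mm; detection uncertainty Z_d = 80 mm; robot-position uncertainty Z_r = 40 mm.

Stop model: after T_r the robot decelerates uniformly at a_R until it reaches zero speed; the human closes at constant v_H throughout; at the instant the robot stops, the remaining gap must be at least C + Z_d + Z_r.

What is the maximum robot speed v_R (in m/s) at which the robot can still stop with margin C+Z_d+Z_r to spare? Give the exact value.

at the boundary: (1/12)·v² + (4/25)·v + (-4709/24000) = 0
  disc = (4/25)² − 4·(1/12)·(-4709/24000) = 32761/360000 ; √disc = 181/600
  v_R = (−(4/25) + 181/600) / (2·(1/12)) = 17/20 m/s
check:
stop time T_s = (17/20)/6 = 0.1417 s
robot covers v_R·T_r = 0.8500·0.0600 = 0.0510 m before braking
robot under decel: 0.8500²/(2·6.0000) = 0.0602 m
person approaches 0.6000·(0.0600+0.1417) = 0.1210 m
C+Z_d+Z_r = 0.0800+0.0800+0.0400 = 0.2000 m
sum ≈ 0.0510+0.0602+0.1210+0.2000 ≈ 0.4322 m = S ✓

v_R_max = 17/20 m/s = 0.8500 m/s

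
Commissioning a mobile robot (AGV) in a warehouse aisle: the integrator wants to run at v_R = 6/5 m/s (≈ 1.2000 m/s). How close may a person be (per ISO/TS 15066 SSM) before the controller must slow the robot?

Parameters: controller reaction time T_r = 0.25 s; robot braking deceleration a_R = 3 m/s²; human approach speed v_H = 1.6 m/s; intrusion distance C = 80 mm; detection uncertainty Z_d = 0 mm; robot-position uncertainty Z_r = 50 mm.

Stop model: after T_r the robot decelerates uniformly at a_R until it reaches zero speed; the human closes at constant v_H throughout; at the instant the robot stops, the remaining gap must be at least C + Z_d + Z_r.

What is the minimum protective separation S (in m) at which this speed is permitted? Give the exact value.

braking lasts T_s = (6/5)/3 = 0.4000 s
robot in T_r: 1.2000·0.2500 = 0.3000 m
robot under decel: 1.2000²/(2·3.0000) = 0.2400 m
human closes 1.6000·0.6500 = 1.0400 m
residual clearance needed = 0.0800+0.0000+0.0500 = 0.1300 m
S_min ≈ 0.3000+0.2400+1.0400+0.1300  ⇒  S_min = 171/100 m

S_min = 171/100 m = 1.7100 m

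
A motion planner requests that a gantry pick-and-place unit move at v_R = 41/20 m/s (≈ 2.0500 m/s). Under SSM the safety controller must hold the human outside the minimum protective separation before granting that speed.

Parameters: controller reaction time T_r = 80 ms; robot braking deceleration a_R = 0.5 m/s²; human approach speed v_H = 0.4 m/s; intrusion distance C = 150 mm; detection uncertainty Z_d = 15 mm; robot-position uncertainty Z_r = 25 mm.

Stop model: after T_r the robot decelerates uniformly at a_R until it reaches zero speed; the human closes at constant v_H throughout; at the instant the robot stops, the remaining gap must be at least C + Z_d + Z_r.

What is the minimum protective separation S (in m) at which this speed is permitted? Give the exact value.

S_min = 12457/2000 m = 6.2285 m

T_s = v_R/a_R = (41/20)/(1/2) = 4.1000 s
robot in T_r: 2.0500·0.0800 = 0.1640 m
robot covers 2.0500·4.1000 − ½·0.5000·4.1000² = 4.2025 m while stopping
person approaches 0.4000·(0.0800+4.1000) = 1.6720 m
margins: 0.1500+0.0150+0.0250 = 0.1900 m
S_min ≈ 0.1640+4.2025+1.6720+0.1900  ⇒  S_min = 12457/2000 m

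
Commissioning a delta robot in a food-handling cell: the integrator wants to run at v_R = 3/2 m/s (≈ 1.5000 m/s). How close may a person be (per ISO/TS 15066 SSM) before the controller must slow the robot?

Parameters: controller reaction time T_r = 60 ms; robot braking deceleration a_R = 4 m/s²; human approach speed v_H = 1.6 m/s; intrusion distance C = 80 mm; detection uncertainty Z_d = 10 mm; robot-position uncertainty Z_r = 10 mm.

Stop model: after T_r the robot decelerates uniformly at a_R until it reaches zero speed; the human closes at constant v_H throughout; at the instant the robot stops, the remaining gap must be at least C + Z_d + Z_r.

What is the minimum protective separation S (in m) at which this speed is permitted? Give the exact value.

S_min = 4669/4000 m = 1.1672 m

T_s = v_R/a_R = (3/2)/4 = 0.3750 s
robot covers v_R·T_r = 1.5000·0.0600 = 0.0900 m before braking
robot covers 1.5000·0.3750 − ½·4.0000·0.3750² = 0.2812 m while stopping
person approaches 1.6000·(0.0600+0.3750) = 0.6960 m
C+Z_d+Z_r = 0.0800+0.0100+0.0100 = 0.1000 m
S_min ≈ 0.0900+0.2812+0.6960+0.1000  ⇒  S_min = 4669/4000 m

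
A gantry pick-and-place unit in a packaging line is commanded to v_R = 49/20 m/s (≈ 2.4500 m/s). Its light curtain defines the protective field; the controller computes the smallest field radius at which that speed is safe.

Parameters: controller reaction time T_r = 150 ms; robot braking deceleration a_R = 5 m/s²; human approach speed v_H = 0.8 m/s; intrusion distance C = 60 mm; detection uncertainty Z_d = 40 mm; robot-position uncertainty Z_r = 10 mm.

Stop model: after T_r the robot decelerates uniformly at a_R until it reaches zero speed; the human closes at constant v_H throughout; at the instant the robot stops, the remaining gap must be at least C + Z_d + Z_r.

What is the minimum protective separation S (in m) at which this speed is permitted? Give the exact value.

S_min = 6359/4000 m = 1.5897 m

T_s = v_R/a_R = (49/20)/5 = 0.4900 s
reaction-phase robot travel = 2.4500·0.1500 = 0.3675 m
robot covers 2.4500·0.4900 − ½·5.0000·0.4900² = 0.6002 m while stopping
human closes 0.8000·0.6400 = 0.5120 m
C+Z_d+Z_r = 0.0600+0.0400+0.0100 = 0.1100 m
S_min ≈ 0.3675+0.6002+0.5120+0.1100  ⇒  S_min = 6359/4000 m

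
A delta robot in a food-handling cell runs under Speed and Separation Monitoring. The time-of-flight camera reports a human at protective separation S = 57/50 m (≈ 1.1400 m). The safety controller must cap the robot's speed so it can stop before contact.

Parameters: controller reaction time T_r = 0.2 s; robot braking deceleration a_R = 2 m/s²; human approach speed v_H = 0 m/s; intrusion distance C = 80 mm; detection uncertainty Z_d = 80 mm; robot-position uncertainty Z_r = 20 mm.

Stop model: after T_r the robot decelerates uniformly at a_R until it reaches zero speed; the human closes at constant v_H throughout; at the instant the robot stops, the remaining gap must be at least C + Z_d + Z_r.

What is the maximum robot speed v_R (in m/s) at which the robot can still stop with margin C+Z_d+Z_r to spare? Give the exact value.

at the boundary: (1/4)·v² + (1/5)·v + (-24/25) = 0
  disc = (1/5)² − 4·(1/4)·(-24/25) = 1 ; √disc = 1
  v_R = (−(1/5) + 1) / (2·(1/4)) = 8/5 m/s
check:
T_s = v_R/a_R = (8/5)/2 = 0.8000 s
reaction-phase robot travel = 1.6000·0.2000 = 0.3200 m
robot covers 1.6000·0.8000 − ½·2.0000·0.8000² = 0.6400 m while stopping
person approaches 0.0000·(0.2000+0.8000) = 0.0000 m
margins: 0.0800+0.0800+0.0200 = 0.1800 m
sum ≈ 0.3200+0.6400+0.0000+0.1800 ≈ 1.1400 m = S ✓

v_R_max = 8/5 m/s = 1.6000 m/s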